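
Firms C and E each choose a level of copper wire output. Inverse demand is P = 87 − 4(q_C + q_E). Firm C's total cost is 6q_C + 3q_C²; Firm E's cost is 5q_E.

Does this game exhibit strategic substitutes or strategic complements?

strategic substitutes

Firm C's profit: π = q_C(87 − 4(q_C + q_E)) − 6q_C − 3q_C².
∂π/∂q_C = 81 − 14q_C − 4q_E = 0, so q_C = 81/14 − (2/7)q_E.
The best-response slope dq_C/dq_E = −2/7 < 0: the reaction function is downward-sloping, so the choices are strategic substitutes.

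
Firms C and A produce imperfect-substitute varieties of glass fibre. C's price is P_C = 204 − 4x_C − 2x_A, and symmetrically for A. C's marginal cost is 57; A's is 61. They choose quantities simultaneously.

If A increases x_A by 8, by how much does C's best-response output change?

-2

Firm C's profit: π = x_C(204 − 4x_C − 2x_A) − 57x_C.
∂π/∂x_C = 147 − 8x_C − 2x_A = 0 ⇒ x_C = 18.375 − 0.25x_A.
The reaction-function slope is −0.25, so an 8-unit rise in x_A moves x_C by −0.25 × 8 = −2. C's best response falls — the actions are strategic substitutes.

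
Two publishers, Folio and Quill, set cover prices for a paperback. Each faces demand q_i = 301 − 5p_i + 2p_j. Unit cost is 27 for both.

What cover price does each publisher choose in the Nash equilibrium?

Folio's profit: π = (p_{Folio} − 27)(301 − 5p_{Folio} + 2p_{Quill}).
∂π/∂p_{Folio} = 436 − 10p_{Folio} + 2p_{Quill} = 0 ⇒ p_{Folio} = 43.6 + 0.2p_{Quill}.
The game is symmetric, so in equilibrium p_{Quill} = p_{Folio}: the reaction function gives 0.8p_{Folio} = 43.6, hence p_{Folio} = 54.5.

54.5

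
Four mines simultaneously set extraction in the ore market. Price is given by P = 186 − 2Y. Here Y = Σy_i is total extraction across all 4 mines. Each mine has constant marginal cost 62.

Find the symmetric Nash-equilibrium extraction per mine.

A representative mine's profit is π_i = y_i(186 − 2Y) − 62y_i, with Y = y_i + Σ_{j≠i} y_j.
First-order condition: 124 − 4y_i − 2Σ_{j≠i} y_j = 0.
With identical mines, set every y_j = y: then 124 − 4y − 6y = 0, i.e. y = 124/10 = 12.4.

12.4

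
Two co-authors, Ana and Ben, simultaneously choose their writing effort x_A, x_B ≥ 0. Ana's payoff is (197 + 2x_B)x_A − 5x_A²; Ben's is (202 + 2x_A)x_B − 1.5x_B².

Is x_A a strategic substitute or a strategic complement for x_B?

strategic complements

Expanding Ana's payoff: 197x_A + 2x_Bx_A − 5x_A².
∂π/∂x_A = 197 + 2x_B − 10x_A = 0, so x_A = 19.7 + 0.2x_B.
The best-response slope dx_A/dx_B = 0.2 > 0: the reaction function is upward-sloping, so the choices are strategic complements.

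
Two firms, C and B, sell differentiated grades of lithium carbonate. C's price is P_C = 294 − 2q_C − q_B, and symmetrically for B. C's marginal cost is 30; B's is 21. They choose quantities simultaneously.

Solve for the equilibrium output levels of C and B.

52.2, 55.2

Firm C's profit: π = q_C(294 − 2q_C − q_B) − 30q_C.
∂π/∂q_C = 264 − 4q_C − q_B = 0 ⇒ q_C = 66 − 0.25q_B.
Similarly q_B = 68.25 − 0.25q_C.
Substituting the second reaction function into the first: q_C = 66 − 0.25(68.25 − 0.25q_C), which gives 0.9375q_C = 48.9375 ⇒ q_C = 52.2.
Then q_B = 68.25 − 0.25·52.2 = 55.2.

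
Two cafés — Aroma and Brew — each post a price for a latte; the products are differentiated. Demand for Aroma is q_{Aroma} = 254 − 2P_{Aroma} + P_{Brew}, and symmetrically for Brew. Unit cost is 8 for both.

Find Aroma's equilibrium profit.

13448

Aroma's profit: π = (P_{Aroma} − 8)(254 − 2P_{Aroma} + P_{Brew}).
∂π/∂P_{Aroma} = 270 − 4P_{Aroma} + P_{Brew} = 0 ⇒ P_{Aroma} = 67.5 + 0.25P_{Brew}.
The game is symmetric, so in equilibrium P_{Brew} = P_{Aroma}: the reaction function gives 0.75P_{Aroma} = 67.5, hence P_{Aroma} = 90.
q_{Aroma} = 254 − 2·90 + 90 = 164.
Profit = (90 − 8)·164 = 13448.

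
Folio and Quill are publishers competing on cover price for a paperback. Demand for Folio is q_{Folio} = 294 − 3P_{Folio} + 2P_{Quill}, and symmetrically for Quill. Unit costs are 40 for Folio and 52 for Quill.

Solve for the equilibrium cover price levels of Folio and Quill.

105.75, 110.25

Folio's profit: π = (P_{Folio} − 40)(294 − 3P_{Folio} + 2P_{Quill}).
∂π/∂P_{Folio} = 414 − 6P_{Folio} + 2P_{Quill} = 0 ⇒ P_{Folio} = 69 + (1/3)P_{Quill}.
Similarly P_{Quill} = 75 + (1/3)P_{Folio}.
Plugging P_{Quill} into Folio's best response: P_{Folio} = 69 + (1/3)(75 + (1/3)P_{Folio}) ⇒ (8/9)P_{Folio} = 94, so P_{Folio} = 105.75.
Then P_{Quill} = 75 + (1/3)·105.75 = 110.25.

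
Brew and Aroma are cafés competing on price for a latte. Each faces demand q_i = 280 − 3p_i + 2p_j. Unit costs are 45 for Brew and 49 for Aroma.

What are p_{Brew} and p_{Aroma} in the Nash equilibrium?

Brew's profit: π = (p_{Brew} − 45)(280 − 3p_{Brew} + 2p_{Aroma}).
∂π/∂p_{Brew} = 415 − 6p_{Brew} + 2p_{Aroma} = 0 ⇒ p_{Brew} = 415/6 + (1/3)p_{Aroma}.
Similarly p_{Aroma} = 427/6 + (1/3)p_{Brew}.
Solving the two reaction functions simultaneously: (1 − (1/3)(1/3))p_{Brew} = 415/6 + (1/3)·(427/6), so (8/9)p_{Brew} = 836/9 and p_{Brew} = 104.5.
Then p_{Aroma} = 427/6 + (1/3)·104.5 = 106.

104.5, 106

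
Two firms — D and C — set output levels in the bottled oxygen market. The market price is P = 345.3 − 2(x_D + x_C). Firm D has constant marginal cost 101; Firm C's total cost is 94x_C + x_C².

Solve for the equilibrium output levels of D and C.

Firm D's profit: π = x_D(345.3 − 2(x_D + x_C)) − 101x_D.
∂π/∂x_D = 244.3 − 4x_D − 2x_C = 0, so x_D = 61.075 − 0.5x_C.
For C: ∂π/∂x_C = 251.3 − 6x_C − 2x_D = 0 ⇒ x_C = 2513/60 − (1/3)x_D.
Plugging x_C into D's best response: x_D = 61.075 − 0.5(2513/60 − (1/3)x_D) ⇒ (5/6)x_D = 602/15, so x_D = 48.16.
Then x_C = 2513/60 − (1/3)·48.16 = 25.83.

48.16, 25.83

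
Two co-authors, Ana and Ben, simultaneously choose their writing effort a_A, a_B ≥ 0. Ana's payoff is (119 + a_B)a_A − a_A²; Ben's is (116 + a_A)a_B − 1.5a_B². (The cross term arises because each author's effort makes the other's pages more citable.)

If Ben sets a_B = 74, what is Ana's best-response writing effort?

96.5

Expanding Ana's payoff: 119a_A + a_Ba_A − a_A².
∂π/∂a_A = 119 + a_B − 2a_A = 0, so a_A = 59.5 + 0.5a_B.
At a_B = 74: a_A = 59.5 + 0.5·74 = 96.5.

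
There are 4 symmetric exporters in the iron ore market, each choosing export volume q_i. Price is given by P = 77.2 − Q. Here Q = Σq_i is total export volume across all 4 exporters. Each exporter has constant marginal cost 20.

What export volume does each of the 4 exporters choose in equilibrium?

A representative exporter's profit is π_i = q_i(77.2 − Q) − 20q_i, with Q = q_i + Σ_{j≠i} q_j.
First-order condition: 57.2 − 2q_i − Σ_{j≠i} q_j = 0.
With identical exporters, set every q_j = q: then 57.2 − 2q − 3q = 0, i.e. q = 57.2/5 = 11.44.

11.44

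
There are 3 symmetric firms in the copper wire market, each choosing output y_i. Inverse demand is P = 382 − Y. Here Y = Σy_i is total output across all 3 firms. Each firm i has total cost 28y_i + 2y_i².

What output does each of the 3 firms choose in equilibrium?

A representative firm's profit is π_i = y_i(382 − Y) − 28y_i − 2y_i², with Y = y_i + Σ_{j≠i} y_j.
First-order condition: 354 − 6y_i − Σ_{j≠i} y_j = 0.
In a symmetric equilibrium every firm chooses the same y, so Σ_{j≠i} y_j = 2y. The condition becomes 354 − 8y = 0, giving y = 354/8 = 44.25.

44.25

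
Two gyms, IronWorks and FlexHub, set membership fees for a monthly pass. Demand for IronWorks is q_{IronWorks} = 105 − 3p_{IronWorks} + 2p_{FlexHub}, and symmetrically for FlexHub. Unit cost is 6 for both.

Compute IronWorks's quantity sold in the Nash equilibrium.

IronWorks's profit: π = (p_{IronWorks} − 6)(105 − 3p_{IronWorks} + 2p_{FlexHub}).
∂π/∂p_{IronWorks} = 123 − 6p_{IronWorks} + 2p_{FlexHub} = 0 ⇒ p_{IronWorks} = 20.5 + (1/3)p_{FlexHub}.
Setting p_{IronWorks} = p_{FlexHub} in the reaction function: p_{IronWorks} = 20.5 + (1/3)p_{IronWorks}, so p_{IronWorks} = 20.5 / (2/3) = 30.75.
q_{IronWorks} = 105 − 3·30.75 + 2·30.75 = 74.25.

74.25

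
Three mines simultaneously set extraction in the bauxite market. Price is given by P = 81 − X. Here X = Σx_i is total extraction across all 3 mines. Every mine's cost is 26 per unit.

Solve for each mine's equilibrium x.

13.75

A representative mine's profit is π_i = x_i(81 − X) − 26x_i, with X = x_i + Σ_{j≠i} x_j.
First-order condition: 55 − 2x_i − Σ_{j≠i} x_j = 0.
Imposing symmetry (x_j = x for all j) turns Σ_{j≠i} x_j into 2x, so 55 = 4x and x = 13.75.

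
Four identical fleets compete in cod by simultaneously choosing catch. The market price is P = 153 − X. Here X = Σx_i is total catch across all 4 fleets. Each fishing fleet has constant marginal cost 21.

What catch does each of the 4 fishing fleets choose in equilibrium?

26.4

A representative fishing fleet's profit is π_i = x_i(153 − X) − 21x_i, with X = x_i + Σ_{j≠i} x_j.
First-order condition: 132 − 2x_i − Σ_{j≠i} x_j = 0.
With identical fishing fleets, set every x_j = x: then 132 − 2x − 3x = 0, i.e. x = 132/5 = 26.4.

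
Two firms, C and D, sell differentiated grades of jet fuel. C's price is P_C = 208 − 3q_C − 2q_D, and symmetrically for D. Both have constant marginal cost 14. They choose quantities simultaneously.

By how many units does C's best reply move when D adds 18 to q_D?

Firm C's profit: π = q_C(208 − 3q_C − 2q_D) − 14q_C.
∂π/∂q_C = 194 − 6q_C − 2q_D = 0 ⇒ q_C = 97/3 − (1/3)q_D.
The reaction-function slope is −1/3, so an 18-unit rise in q_D moves q_C by −1/3 × 18 = −6. C's best response falls — the actions are strategic substitutes.

-6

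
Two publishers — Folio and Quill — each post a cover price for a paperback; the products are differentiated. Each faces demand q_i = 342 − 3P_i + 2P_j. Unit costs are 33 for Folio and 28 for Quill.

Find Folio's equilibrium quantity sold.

228.9375

Folio's profit: π = (P_{Folio} − 33)(342 − 3P_{Folio} + 2P_{Quill}).
∂π/∂P_{Folio} = 441 − 6P_{Folio} + 2P_{Quill} = 0 ⇒ P_{Folio} = 73.5 + (1/3)P_{Quill}.
Similarly P_{Quill} = 71 + (1/3)P_{Folio}.
Solving the two reaction functions simultaneously: (1 − (1/3)(1/3))P_{Folio} = 73.5 + (1/3)·71, so (8/9)P_{Folio} = 583/6 and P_{Folio} = 109.3125.
Then P_{Quill} = 71 + (1/3)·109.3125 = 107.4375.
q_{Folio} = 342 − 3·109.3125 + 2·107.4375 = 228.9375.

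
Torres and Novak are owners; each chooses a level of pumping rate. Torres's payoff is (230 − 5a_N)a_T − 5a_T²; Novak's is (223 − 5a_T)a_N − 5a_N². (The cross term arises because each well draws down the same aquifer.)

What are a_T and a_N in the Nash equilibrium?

15.8, 14.4

Expanding Torres's payoff: 230a_T − 5a_Na_T − 5a_T².
∂π/∂a_T = 230 − 5a_N − 10a_T = 0, so a_T = 23 − 0.5a_N.
Likewise for Novak: a_N = 22.3 − 0.5a_T.
Plugging a_N into Torres's best response: a_T = 23 − 0.5(22.3 − 0.5a_T) ⇒ 0.75a_T = 11.85, so a_T = 15.8.
Then a_N = 22.3 − 0.5·15.8 = 14.4.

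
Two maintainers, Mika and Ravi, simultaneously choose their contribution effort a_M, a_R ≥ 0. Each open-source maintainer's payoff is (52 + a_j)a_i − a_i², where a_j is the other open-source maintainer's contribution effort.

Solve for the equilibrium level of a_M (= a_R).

52

Mika's payoff is (52 + a_R)a_M − a_M².
∂π/∂a_M = 52 + a_R − 2a_M = 0, so a_M = 26 + 0.5a_R.
Setting a_M = a_R in the reaction function: a_M = 26 + 0.5a_M, so a_M = 26 / 0.5 = 52.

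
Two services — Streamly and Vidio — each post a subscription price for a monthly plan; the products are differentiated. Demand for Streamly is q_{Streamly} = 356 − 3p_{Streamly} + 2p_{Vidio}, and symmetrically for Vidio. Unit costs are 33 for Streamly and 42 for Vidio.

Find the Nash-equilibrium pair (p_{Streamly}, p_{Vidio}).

115.4375, 118.8125

Streamly's profit: π = (p_{Streamly} − 33)(356 − 3p_{Streamly} + 2p_{Vidio}).
∂π/∂p_{Streamly} = 455 − 6p_{Streamly} + 2p_{Vidio} = 0 ⇒ p_{Streamly} = 455/6 + (1/3)p_{Vidio}.
Similarly p_{Vidio} = 241/3 + (1/3)p_{Streamly}.
Substituting the second reaction function into the first: p_{Streamly} = 455/6 + (1/3)(241/3 + (1/3)p_{Streamly}), which gives (8/9)p_{Streamly} = 1847/18 ⇒ p_{Streamly} = 115.4375.
Then p_{Vidio} = 241/3 + (1/3)·115.4375 = 118.8125.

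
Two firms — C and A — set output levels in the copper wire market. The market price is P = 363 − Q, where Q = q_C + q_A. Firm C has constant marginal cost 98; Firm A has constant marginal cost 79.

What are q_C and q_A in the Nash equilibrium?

82, 101

Firm C's profit: π = q_C(363 − (q_C + q_A)) − 98q_C.
∂π/∂q_C = 265 − 2q_C − q_A = 0, so q_C = 132.5 − 0.5q_A.
By the same steps for A: q_A = 142 − 0.5q_C.
Substituting the second reaction function into the first: q_C = 132.5 − 0.5(142 − 0.5q_C), which gives 0.75q_C = 61.5 ⇒ q_C = 82.
Then q_A = 142 − 0.5·82 = 101.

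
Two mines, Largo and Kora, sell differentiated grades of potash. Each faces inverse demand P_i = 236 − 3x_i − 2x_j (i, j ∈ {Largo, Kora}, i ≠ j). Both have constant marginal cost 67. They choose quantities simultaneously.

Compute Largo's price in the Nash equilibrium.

Mine Largo's profit: π = x_{Largo}(236 − 3x_{Largo} − 2x_{Kora}) − 67x_{Largo}.
∂π/∂x_{Largo} = 169 − 6x_{Largo} − 2x_{Kora} = 0 ⇒ x_{Largo} = 169/6 − (1/3)x_{Kora}.
Setting x_{Largo} = x_{Kora} in the reaction function: x_{Largo} = 169/6 − (1/3)x_{Largo}, so x_{Largo} = (169/6) / (4/3) = 21.125.
P_{Largo} = 236 − 3·21.125 − 2·21.125 = 130.375.

130.375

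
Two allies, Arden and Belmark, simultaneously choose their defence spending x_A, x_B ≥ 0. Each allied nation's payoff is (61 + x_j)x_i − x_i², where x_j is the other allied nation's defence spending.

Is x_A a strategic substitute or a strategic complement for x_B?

strategic complements

Arden's payoff is (61 + x_B)x_A − x_A².
∂π/∂x_A = 61 + x_B − 2x_A = 0, so x_A = 30.5 + 0.5x_B.
The best-response slope dx_A/dx_B = 0.5 > 0: the reaction function is upward-sloping, so the choices are strategic complements.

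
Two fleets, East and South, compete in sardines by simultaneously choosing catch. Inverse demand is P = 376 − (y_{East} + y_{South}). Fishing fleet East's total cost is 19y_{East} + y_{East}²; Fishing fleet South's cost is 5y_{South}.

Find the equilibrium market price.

166

Fishing fleet East's profit: π = y_{East}(376 − (y_{East} + y_{South})) − 19y_{East} − y_{East}².
∂π/∂y_{East} = 357 − 4y_{East} − y_{South} = 0, so y_{East} = 89.25 − 0.25y_{South}.
For South: ∂π/∂y_{South} = 371 − 2y_{South} − y_{East} = 0 ⇒ y_{South} = 185.5 − 0.5y_{East}.
Solving the two reaction functions simultaneously: (1 − (−0.25)(−0.5))y_{East} = 89.25 − 0.25·185.5, so 0.875y_{East} = 42.875 and y_{East} = 49.
Then y_{South} = 185.5 − 0.5·49 = 161.
Equilibrium price: P = 376 − 210 = 166.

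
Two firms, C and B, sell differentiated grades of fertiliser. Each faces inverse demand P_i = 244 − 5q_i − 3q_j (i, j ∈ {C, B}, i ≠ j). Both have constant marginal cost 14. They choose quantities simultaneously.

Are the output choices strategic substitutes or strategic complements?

strategic substitutes

Firm C's profit: π = q_C(244 − 5q_C − 3q_B) − 14q_C.
∂π/∂q_C = 230 − 10q_C − 3q_B = 0 ⇒ q_C = 23 − 0.3q_B.
The best-response slope dq_C/dq_B = −0.3 < 0: the reaction function is downward-sloping, so the choices are strategic substitutes.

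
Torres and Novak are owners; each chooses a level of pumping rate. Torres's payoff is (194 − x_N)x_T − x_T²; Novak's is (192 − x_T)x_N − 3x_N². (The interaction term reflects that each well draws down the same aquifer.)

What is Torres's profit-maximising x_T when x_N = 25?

84.5

Expanding Torres's payoff: 194x_T − x_Nx_T − x_T².
∂π/∂x_T = 194 − x_N − 2x_T = 0, so x_T = 97 − 0.5x_N.
At x_N = 25: x_T = 97 − 0.5·25 = 84.5.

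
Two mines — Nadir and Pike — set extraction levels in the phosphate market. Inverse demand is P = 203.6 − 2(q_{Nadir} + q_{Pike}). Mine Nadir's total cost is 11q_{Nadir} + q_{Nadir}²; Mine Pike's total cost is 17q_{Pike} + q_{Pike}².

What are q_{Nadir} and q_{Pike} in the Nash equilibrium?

24.45, 22.95

Mine Nadir's profit: π = q_{Nadir}(203.6 − 2(q_{Nadir} + q_{Pike})) − 11q_{Nadir} − q_{Nadir}².
∂π/∂q_{Nadir} = 192.6 − 6q_{Nadir} − 2q_{Pike} = 0, so q_{Nadir} = 32.1 − (1/3)q_{Pike}.
By the same steps for Pike: q_{Pike} = 31.1 − (1/3)q_{Nadir}.
Substituting the second reaction function into the first: q_{Nadir} = 32.1 − (1/3)(31.1 − (1/3)q_{Nadir}), which gives (8/9)q_{Nadir} = 326/15 ⇒ q_{Nadir} = 24.45.
Then q_{Pike} = 31.1 − (1/3)·24.45 = 22.95.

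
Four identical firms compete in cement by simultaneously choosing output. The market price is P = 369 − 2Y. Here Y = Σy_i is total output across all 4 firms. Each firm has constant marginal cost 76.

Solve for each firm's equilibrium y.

29.3

A representative firm's profit is π_i = y_i(369 − 2Y) − 76y_i, with Y = y_i + Σ_{j≠i} y_j.
First-order condition: 293 − 4y_i − 2Σ_{j≠i} y_j = 0.
Imposing symmetry (y_j = y for all j) turns Σ_{j≠i} y_j into 3y, so 293 = 10y and y = 29.3.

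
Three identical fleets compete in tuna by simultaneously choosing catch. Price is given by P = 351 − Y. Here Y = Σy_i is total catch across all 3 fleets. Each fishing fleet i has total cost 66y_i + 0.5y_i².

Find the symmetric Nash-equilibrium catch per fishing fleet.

A representative fishing fleet's profit is π_i = y_i(351 − Y) − 66y_i − 0.5y_i², with Y = y_i + Σ_{j≠i} y_j.
First-order condition: 285 − 3y_i − Σ_{j≠i} y_j = 0.
With identical fishing fleets, set every y_j = y: then 285 − 3y − 2y = 0, i.e. y = 285/5 = 57.

57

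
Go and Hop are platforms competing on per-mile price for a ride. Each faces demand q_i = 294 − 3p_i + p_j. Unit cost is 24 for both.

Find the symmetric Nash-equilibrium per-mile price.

Go's profit: π = (p_{Go} − 24)(294 − 3p_{Go} + p_{Hop}).
∂π/∂p_{Go} = 366 − 6p_{Go} + p_{Hop} = 0 ⇒ p_{Go} = 61 + (1/6)p_{Hop}.
Setting p_{Go} = p_{Hop} in the reaction function: p_{Go} = 61 + (1/6)p_{Go}, so p_{Go} = 61 / (5/6) = 73.2.

73.2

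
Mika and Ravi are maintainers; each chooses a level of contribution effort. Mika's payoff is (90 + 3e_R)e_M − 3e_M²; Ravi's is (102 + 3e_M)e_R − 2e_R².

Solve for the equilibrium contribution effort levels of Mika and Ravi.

Expanding Mika's payoff: 90e_M + 3e_Re_M − 3e_M².
∂π/∂e_M = 90 + 3e_R − 6e_M = 0, so e_M = 15 + 0.5e_R.
Likewise for Ravi: e_R = 25.5 + 0.75e_M.
Substituting the second reaction function into the first: e_M = 15 + 0.5(25.5 + 0.75e_M), which gives 0.625e_M = 27.75 ⇒ e_M = 44.4.
Then e_R = 25.5 + 0.75·44.4 = 58.8.

44.4, 58.8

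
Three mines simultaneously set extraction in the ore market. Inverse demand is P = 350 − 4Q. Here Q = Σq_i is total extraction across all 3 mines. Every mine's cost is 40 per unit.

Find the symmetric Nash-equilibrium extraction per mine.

19.375

A representative mine's profit is π_i = q_i(350 − 4Q) − 40q_i, with Q = q_i + Σ_{j≠i} q_j.
First-order condition: 310 − 8q_i − 4Σ_{j≠i} q_j = 0.
Imposing symmetry (q_j = q for all j) turns Σ_{j≠i} q_j into 2q, so 310 = 16q and q = 19.375.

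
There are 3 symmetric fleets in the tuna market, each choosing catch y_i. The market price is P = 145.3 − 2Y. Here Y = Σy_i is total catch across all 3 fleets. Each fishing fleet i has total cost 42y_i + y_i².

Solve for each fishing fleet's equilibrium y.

10.33

A representative fishing fleet's profit is π_i = y_i(145.3 − 2Y) − 42y_i − y_i², with Y = y_i + Σ_{j≠i} y_j.
First-order condition: 103.3 − 6y_i − 2Σ_{j≠i} y_j = 0.
With identical fishing fleets, set every y_j = y: then 103.3 − 6y − 4y = 0, i.e. y = 103.3/10 = 10.33.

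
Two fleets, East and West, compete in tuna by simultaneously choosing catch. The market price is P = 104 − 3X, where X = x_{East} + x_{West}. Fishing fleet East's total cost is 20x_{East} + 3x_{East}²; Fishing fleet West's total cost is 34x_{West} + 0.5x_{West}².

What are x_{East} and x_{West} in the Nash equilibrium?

5.04, 7.84

Fishing fleet East's profit: π = x_{East}(104 − 3(x_{East} + x_{West})) − 20x_{East} − 3x_{East}².
∂π/∂x_{East} = 84 − 12x_{East} − 3x_{West} = 0, so x_{East} = 7 − 0.25x_{West}.
For West: ∂π/∂x_{West} = 70 − 7x_{West} − 3x_{East} = 0 ⇒ x_{West} = 10 − (3/7)x_{East}.
Substituting the second reaction function into the first: x_{East} = 7 − 0.25(10 − (3/7)x_{East}), which gives (25/28)x_{East} = 4.5 ⇒ x_{East} = 5.04.
Then x_{West} = 10 − (3/7)·5.04 = 7.84.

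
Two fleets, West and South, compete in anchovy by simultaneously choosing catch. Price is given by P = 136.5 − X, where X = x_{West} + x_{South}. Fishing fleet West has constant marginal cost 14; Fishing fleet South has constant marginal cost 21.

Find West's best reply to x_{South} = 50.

Fishing fleet West's profit: π = x_{West}(136.5 − (x_{West} + x_{South})) − 14x_{West}.
∂π/∂x_{West} = 122.5 − 2x_{West} − x_{South} = 0, so x_{West} = 61.25 − 0.5x_{South}.
At x_{South} = 50: x_{West} = 61.25 − 0.5·50 = 36.25.

36.25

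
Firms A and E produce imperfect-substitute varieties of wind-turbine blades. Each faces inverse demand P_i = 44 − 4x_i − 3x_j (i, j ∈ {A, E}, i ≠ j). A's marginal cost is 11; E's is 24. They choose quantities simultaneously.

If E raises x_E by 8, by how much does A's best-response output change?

Firm A's profit: π = x_A(44 − 4x_A − 3x_E) − 11x_A.
∂π/∂x_A = 33 − 8x_A − 3x_E = 0 ⇒ x_A = 4.125 − 0.375x_E.
The reaction-function slope is −0.375, so an 8-unit rise in x_E moves x_A by −0.375 × 8 = −3. A's best response falls — the actions are strategic substitutes.

-3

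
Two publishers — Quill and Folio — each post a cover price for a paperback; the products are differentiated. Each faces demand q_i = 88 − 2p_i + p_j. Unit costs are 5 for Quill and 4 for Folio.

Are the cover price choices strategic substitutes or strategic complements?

strategic complements

Quill's profit: π = (p_{Quill} − 5)(88 − 2p_{Quill} + p_{Folio}).
∂π/∂p_{Quill} = 98 − 4p_{Quill} + p_{Folio} = 0 ⇒ p_{Quill} = 24.5 + 0.25p_{Folio}.
The best-response slope dp_{Quill}/dp_{Folio} = 0.25 > 0: the reaction function is upward-sloping, so the choices are strategic complements.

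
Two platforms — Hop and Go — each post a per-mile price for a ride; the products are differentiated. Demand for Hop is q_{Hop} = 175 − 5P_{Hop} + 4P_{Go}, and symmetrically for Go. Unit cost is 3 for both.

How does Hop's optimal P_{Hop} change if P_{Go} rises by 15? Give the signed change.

6

Hop's profit: π = (P_{Hop} − 3)(175 − 5P_{Hop} + 4P_{Go}).
∂π/∂P_{Hop} = 190 − 10P_{Hop} + 4P_{Go} = 0 ⇒ P_{Hop} = 19 + 0.4P_{Go}.
The reaction-function slope is 0.4, so a 15-unit rise in P_{Go} moves P_{Hop} by 0.4 × 15 = 6. Hop's best response rises — the actions are strategic complements.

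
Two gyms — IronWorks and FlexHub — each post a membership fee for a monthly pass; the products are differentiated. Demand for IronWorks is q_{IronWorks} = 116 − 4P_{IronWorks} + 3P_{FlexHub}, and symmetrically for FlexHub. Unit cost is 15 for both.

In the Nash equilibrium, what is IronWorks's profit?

IronWorks's profit: π = (P_{IronWorks} − 15)(116 − 4P_{IronWorks} + 3P_{FlexHub}).
∂π/∂P_{IronWorks} = 176 − 8P_{IronWorks} + 3P_{FlexHub} = 0 ⇒ P_{IronWorks} = 22 + 0.375P_{FlexHub}.
The game is symmetric, so in equilibrium P_{FlexHub} = P_{IronWorks}: the reaction function gives 0.625P_{IronWorks} = 22, hence P_{IronWorks} = 35.2.
q_{IronWorks} = 116 − 4·35.2 + 3·35.2 = 80.8.
Profit = (35.2 − 15)·80.8 = 1632.16.

1632.16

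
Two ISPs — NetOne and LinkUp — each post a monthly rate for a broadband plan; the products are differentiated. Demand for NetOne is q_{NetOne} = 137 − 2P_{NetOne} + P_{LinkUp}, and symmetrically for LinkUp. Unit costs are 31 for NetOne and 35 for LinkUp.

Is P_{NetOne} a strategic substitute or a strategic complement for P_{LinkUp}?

NetOne's profit: π = (P_{NetOne} − 31)(137 − 2P_{NetOne} + P_{LinkUp}).
∂π/∂P_{NetOne} = 199 − 4P_{NetOne} + P_{LinkUp} = 0 ⇒ P_{NetOne} = 49.75 + 0.25P_{LinkUp}.
The best-response slope dP_{NetOne}/dP_{LinkUp} = 0.25 > 0: the reaction function is upward-sloping, so the choices are strategic complements.

strategic complements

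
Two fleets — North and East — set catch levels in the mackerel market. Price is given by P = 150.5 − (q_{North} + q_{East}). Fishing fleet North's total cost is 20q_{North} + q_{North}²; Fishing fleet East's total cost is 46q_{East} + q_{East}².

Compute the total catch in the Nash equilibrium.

Fishing fleet North's profit: π = q_{North}(150.5 − (q_{North} + q_{East})) − 20q_{North} − q_{North}².
∂π/∂q_{North} = 130.5 − 4q_{North} − q_{East} = 0, so q_{North} = 32.625 − 0.25q_{East}.
By the same steps for East: q_{East} = 26.125 − 0.25q_{North}.
Plugging q_{East} into North's best response: q_{North} = 32.625 − 0.25(26.125 − 0.25q_{North}) ⇒ 0.9375q_{North} = 835/32, so q_{North} = 167/6.
Then q_{East} = 26.125 − 0.25·(167/6) = 115/6.
Total catch: 167/6 + 115/6 = 47.

47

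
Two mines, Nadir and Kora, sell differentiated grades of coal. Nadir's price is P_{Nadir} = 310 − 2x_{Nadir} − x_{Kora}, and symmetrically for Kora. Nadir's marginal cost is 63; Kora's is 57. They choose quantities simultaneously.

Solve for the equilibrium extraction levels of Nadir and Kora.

Mine Nadir's profit: π = x_{Nadir}(310 − 2x_{Nadir} − x_{Kora}) − 63x_{Nadir}.
∂π/∂x_{Nadir} = 247 − 4x_{Nadir} − x_{Kora} = 0 ⇒ x_{Nadir} = 61.75 − 0.25x_{Kora}.
Similarly x_{Kora} = 63.25 − 0.25x_{Nadir}.
Substituting the second reaction function into the first: x_{Nadir} = 61.75 − 0.25(63.25 − 0.25x_{Nadir}), which gives 0.9375x_{Nadir} = 45.9375 ⇒ x_{Nadir} = 49.
Then x_{Kora} = 63.25 − 0.25·49 = 51.

49, 51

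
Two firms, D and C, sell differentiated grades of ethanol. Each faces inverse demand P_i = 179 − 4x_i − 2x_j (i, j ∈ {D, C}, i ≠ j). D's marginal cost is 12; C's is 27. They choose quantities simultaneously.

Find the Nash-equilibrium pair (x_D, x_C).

Firm D's profit: π = x_D(179 − 4x_D − 2x_C) − 12x_D.
∂π/∂x_D = 167 − 8x_D − 2x_C = 0 ⇒ x_D = 20.875 − 0.25x_C.
Similarly x_C = 19 − 0.25x_D.
Substituting the second reaction function into the first: x_D = 20.875 − 0.25(19 − 0.25x_D), which gives 0.9375x_D = 16.125 ⇒ x_D = 17.2.
Then x_C = 19 − 0.25·17.2 = 14.7.

17.2, 14.7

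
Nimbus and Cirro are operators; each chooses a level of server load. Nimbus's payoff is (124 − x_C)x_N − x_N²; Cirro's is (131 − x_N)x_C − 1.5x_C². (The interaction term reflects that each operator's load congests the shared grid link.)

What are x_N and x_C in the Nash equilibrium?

48.2, 27.6

Expanding Nimbus's payoff: 124x_N − x_Cx_N − x_N².
∂π/∂x_N = 124 − x_C − 2x_N = 0, so x_N = 62 − 0.5x_C.
Likewise for Cirro: x_C = 131/3 − (1/3)x_N.
Plugging x_C into Nimbus's best response: x_N = 62 − 0.5(131/3 − (1/3)x_N) ⇒ (5/6)x_N = 241/6, so x_N = 48.2.
Then x_C = 131/3 − (1/3)·48.2 = 27.6.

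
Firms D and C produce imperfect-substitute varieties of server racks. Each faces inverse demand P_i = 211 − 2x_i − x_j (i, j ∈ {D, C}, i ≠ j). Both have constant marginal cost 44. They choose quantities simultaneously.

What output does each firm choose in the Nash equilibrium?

Firm D's profit: π = x_D(211 − 2x_D − x_C) − 44x_D.
∂π/∂x_D = 167 − 4x_D − x_C = 0 ⇒ x_D = 41.75 − 0.25x_C.
By symmetry x_C = x_D; substituting into the reaction function, 1.25x_D = 41.75 and x_D = 33.4.

33.4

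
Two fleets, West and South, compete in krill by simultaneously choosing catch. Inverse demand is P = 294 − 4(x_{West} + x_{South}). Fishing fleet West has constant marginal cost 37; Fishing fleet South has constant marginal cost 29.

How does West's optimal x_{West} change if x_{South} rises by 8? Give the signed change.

-4

Fishing fleet West's profit: π = x_{West}(294 − 4(x_{West} + x_{South})) − 37x_{West}.
∂π/∂x_{West} = 257 − 8x_{West} − 4x_{South} = 0, so x_{West} = 32.125 − 0.5x_{South}.
The reaction-function slope is −0.5, so an 8-unit rise in x_{South} moves x_{West} by −0.5 × 8 = −4. West's best response falls — the actions are strategic substitutes.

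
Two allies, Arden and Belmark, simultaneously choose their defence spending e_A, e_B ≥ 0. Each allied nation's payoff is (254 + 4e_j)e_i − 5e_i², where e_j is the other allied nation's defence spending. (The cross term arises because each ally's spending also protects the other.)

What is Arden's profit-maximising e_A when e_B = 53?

Arden's payoff is (254 + 4e_B)e_A − 5e_A².
∂π/∂e_A = 254 + 4e_B − 10e_A = 0, so e_A = 25.4 + 0.4e_B.
At e_B = 53: e_A = 25.4 + 0.4·53 = 46.6.

46.6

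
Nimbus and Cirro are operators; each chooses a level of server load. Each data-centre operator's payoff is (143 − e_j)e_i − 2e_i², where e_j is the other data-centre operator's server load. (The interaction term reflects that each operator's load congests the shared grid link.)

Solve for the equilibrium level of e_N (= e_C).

28.6

Nimbus's payoff is (143 − e_C)e_N − 2e_N².
∂π/∂e_N = 143 − e_C − 4e_N = 0, so e_N = 35.75 − 0.25e_C.
The game is symmetric, so in equilibrium e_C = e_N: the reaction function gives 1.25e_N = 35.75, hence e_N = 28.6.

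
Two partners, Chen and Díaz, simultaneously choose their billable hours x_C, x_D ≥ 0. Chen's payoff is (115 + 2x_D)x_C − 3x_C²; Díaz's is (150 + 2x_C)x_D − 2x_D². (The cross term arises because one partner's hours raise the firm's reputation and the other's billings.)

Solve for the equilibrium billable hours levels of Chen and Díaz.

38, 56.5

Expanding Chen's payoff: 115x_C + 2x_Dx_C − 3x_C².
∂π/∂x_C = 115 + 2x_D − 6x_C = 0, so x_C = 115/6 + (1/3)x_D.
Likewise for Díaz: x_D = 37.5 + 0.5x_C.
Solving the two reaction functions simultaneously: (1 − (1/3)(0.5))x_C = 115/6 + (1/3)·37.5, so (5/6)x_C = 95/3 and x_C = 38.
Then x_D = 37.5 + 0.5·38 = 56.5.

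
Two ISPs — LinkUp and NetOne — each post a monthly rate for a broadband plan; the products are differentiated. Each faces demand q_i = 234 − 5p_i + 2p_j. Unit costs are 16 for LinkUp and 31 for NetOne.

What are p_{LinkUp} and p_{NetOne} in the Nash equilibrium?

40.8125, 47.0625

LinkUp's profit: π = (p_{LinkUp} − 16)(234 − 5p_{LinkUp} + 2p_{NetOne}).
∂π/∂p_{LinkUp} = 314 − 10p_{LinkUp} + 2p_{NetOne} = 0 ⇒ p_{LinkUp} = 31.4 + 0.2p_{NetOne}.
Similarly p_{NetOne} = 38.9 + 0.2p_{LinkUp}.
Substituting the second reaction function into the first: p_{LinkUp} = 31.4 + 0.2(38.9 + 0.2p_{LinkUp}), which gives 0.96p_{LinkUp} = 39.18 ⇒ p_{LinkUp} = 40.8125.
Then p_{NetOne} = 38.9 + 0.2·40.8125 = 47.0625.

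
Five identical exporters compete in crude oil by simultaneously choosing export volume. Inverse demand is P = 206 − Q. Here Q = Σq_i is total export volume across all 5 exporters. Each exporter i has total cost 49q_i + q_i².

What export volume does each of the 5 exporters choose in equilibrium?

A representative exporter's profit is π_i = q_i(206 − Q) − 49q_i − q_i², with Q = q_i + Σ_{j≠i} q_j.
First-order condition: 157 − 4q_i − Σ_{j≠i} q_j = 0.
Imposing symmetry (q_j = q for all j) turns Σ_{j≠i} q_j into 4q, so 157 = 8q and q = 19.625.

19.625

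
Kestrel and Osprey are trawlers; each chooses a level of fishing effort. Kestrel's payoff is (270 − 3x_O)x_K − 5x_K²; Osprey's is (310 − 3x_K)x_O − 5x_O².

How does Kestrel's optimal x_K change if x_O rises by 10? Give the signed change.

Expanding Kestrel's payoff: 270x_K − 3x_Ox_K − 5x_K².
∂π/∂x_K = 270 − 3x_O − 10x_K = 0, so x_K = 27 − 0.3x_O.
The reaction-function slope is −0.3, so a 10-unit rise in x_O moves x_K by −0.3 × 10 = −3. Kestrel's best response falls — the actions are strategic substitutes.

-3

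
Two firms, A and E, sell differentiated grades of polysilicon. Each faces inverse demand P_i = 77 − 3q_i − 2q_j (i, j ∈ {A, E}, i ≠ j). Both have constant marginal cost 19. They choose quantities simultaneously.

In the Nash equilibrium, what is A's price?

40.75

Firm A's profit: π = q_A(77 − 3q_A − 2q_E) − 19q_A.
∂π/∂q_A = 58 − 6q_A − 2q_E = 0 ⇒ q_A = 29/3 − (1/3)q_E.
By symmetry q_E = q_A; substituting into the reaction function, (4/3)q_A = 29/3 and q_A = 7.25.
P_A = 77 − 3·7.25 − 2·7.25 = 40.75.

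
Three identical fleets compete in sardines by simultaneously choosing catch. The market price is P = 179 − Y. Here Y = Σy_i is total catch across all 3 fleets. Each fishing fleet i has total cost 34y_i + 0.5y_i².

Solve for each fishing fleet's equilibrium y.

29

A representative fishing fleet's profit is π_i = y_i(179 − Y) − 34y_i − 0.5y_i², with Y = y_i + Σ_{j≠i} y_j.
First-order condition: 145 − 3y_i − Σ_{j≠i} y_j = 0.
With identical fishing fleets, set every y_j = y: then 145 − 3y − 2y = 0, i.e. y = 145/5 = 29.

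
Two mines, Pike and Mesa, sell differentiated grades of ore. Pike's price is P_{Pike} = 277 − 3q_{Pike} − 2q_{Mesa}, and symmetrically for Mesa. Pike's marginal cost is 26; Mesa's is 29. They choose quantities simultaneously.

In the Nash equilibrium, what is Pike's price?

120.6875

Mine Pike's profit: π = q_{Pike}(277 − 3q_{Pike} − 2q_{Mesa}) − 26q_{Pike}.
∂π/∂q_{Pike} = 251 − 6q_{Pike} − 2q_{Mesa} = 0 ⇒ q_{Pike} = 251/6 − (1/3)q_{Mesa}.
Similarly q_{Mesa} = 124/3 − (1/3)q_{Pike}.
Solving the two reaction functions simultaneously: (1 − (−1/3)(−1/3))q_{Pike} = 251/6 − (1/3)·(124/3), so (8/9)q_{Pike} = 505/18 and q_{Pike} = 31.5625.
Then q_{Mesa} = 124/3 − (1/3)·31.5625 = 30.8125.
P_{Pike} = 277 − 3·31.5625 − 2·30.8125 = 120.6875.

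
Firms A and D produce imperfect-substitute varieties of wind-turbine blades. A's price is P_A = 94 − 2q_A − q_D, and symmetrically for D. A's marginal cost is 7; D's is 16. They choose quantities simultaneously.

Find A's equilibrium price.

Firm A's profit: π = q_A(94 − 2q_A − q_D) − 7q_A.
∂π/∂q_A = 87 − 4q_A − q_D = 0 ⇒ q_A = 21.75 − 0.25q_D.
Similarly q_D = 19.5 − 0.25q_A.
Solving the two reaction functions simultaneously: (1 − (−0.25)(−0.25))q_A = 21.75 − 0.25·19.5, so 0.9375q_A = 16.875 and q_A = 18.
Then q_D = 19.5 − 0.25·18 = 15.
P_A = 94 − 2·18 − 15 = 43.

43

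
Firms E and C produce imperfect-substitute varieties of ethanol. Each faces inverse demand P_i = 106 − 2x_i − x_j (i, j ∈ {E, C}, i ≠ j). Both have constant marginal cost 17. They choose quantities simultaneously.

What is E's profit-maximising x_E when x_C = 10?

19.75

Firm E's profit: π = x_E(106 − 2x_E − x_C) − 17x_E.
∂π/∂x_E = 89 − 4x_E − x_C = 0 ⇒ x_E = 22.25 − 0.25x_C.
At x_C = 10: x_E = 22.25 − 0.25·10 = 19.75.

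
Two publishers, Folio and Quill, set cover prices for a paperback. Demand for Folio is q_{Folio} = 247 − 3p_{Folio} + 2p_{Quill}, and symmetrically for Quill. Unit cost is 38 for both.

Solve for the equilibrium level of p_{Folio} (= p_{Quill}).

Folio's profit: π = (p_{Folio} − 38)(247 − 3p_{Folio} + 2p_{Quill}).
∂π/∂p_{Folio} = 361 − 6p_{Folio} + 2p_{Quill} = 0 ⇒ p_{Folio} = 361/6 + (1/3)p_{Quill}.
The game is symmetric, so in equilibrium p_{Quill} = p_{Folio}: the reaction function gives (2/3)p_{Folio} = 361/6, hence p_{Folio} = 90.25.

90.25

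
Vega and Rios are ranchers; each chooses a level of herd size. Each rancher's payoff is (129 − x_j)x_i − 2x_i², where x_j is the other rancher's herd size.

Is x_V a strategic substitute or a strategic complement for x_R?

Vega's payoff is (129 − x_R)x_V − 2x_V².
∂π/∂x_V = 129 − x_R − 4x_V = 0, so x_V = 32.25 − 0.25x_R.
The best-response slope dx_V/dx_R = −0.25 < 0: the reaction function is downward-sloping, so the choices are strategic substitutes.

strategic substitutes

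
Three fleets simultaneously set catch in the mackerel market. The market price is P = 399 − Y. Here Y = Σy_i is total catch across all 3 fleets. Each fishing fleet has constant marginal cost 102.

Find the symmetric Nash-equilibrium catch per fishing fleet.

A representative fishing fleet's profit is π_i = y_i(399 − Y) − 102y_i, with Y = y_i + Σ_{j≠i} y_j.
First-order condition: 297 − 2y_i − Σ_{j≠i} y_j = 0.
In a symmetric equilibrium every fishing fleet chooses the same y, so Σ_{j≠i} y_j = 2y. The condition becomes 297 − 4y = 0, giving y = 297/4 = 74.25.

74.25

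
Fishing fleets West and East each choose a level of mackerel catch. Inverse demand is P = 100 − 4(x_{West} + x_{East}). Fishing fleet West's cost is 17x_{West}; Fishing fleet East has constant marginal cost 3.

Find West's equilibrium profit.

132.25

Fishing fleet West's profit: π = x_{West}(100 − 4(x_{West} + x_{East})) − 17x_{West}.
∂π/∂x_{West} = 83 − 8x_{West} − 4x_{East} = 0, so x_{West} = 10.375 − 0.5x_{East}.
By the same steps for East: x_{East} = 12.125 − 0.5x_{West}.
Solving the two reaction functions simultaneously: (1 − (−0.5)(−0.5))x_{West} = 10.375 − 0.5·12.125, so 0.75x_{West} = 4.3125 and x_{West} = 5.75.
Then x_{East} = 12.125 − 0.5·5.75 = 9.25.
Price P = 100 − 4·15 = 40.
West's profit: (40 − 17)·5.75 = 132.25.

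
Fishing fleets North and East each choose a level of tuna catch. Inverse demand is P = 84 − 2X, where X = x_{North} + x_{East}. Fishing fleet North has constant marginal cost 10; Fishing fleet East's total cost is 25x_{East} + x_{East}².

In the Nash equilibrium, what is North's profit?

Fishing fleet North's profit: π = x_{North}(84 − 2(x_{North} + x_{East})) − 10x_{North}.
∂π/∂x_{North} = 74 − 4x_{North} − 2x_{East} = 0, so x_{North} = 18.5 − 0.5x_{East}.
For East: ∂π/∂x_{East} = 59 − 6x_{East} − 2x_{North} = 0 ⇒ x_{East} = 59/6 − (1/3)x_{North}.
Solving the two reaction functions simultaneously: (1 − (−0.5)(−1/3))x_{North} = 18.5 − 0.5·(59/6), so (5/6)x_{North} = 163/12 and x_{North} = 16.3.
Then x_{East} = 59/6 − (1/3)·16.3 = 4.4.
Price P = 84 − 2·20.7 = 42.6.
North's profit: (42.6 − 10)·16.3 = 531.38.

531.38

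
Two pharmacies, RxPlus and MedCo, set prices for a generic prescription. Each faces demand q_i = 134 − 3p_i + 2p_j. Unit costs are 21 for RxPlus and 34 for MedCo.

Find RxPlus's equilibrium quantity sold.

RxPlus's profit: π = (p_{RxPlus} − 21)(134 − 3p_{RxPlus} + 2p_{MedCo}).
∂π/∂p_{RxPlus} = 197 − 6p_{RxPlus} + 2p_{MedCo} = 0 ⇒ p_{RxPlus} = 197/6 + (1/3)p_{MedCo}.
Similarly p_{MedCo} = 118/3 + (1/3)p_{RxPlus}.
Plugging p_{MedCo} into RxPlus's best response: p_{RxPlus} = 197/6 + (1/3)(118/3 + (1/3)p_{RxPlus}) ⇒ (8/9)p_{RxPlus} = 827/18, so p_{RxPlus} = 51.6875.
Then p_{MedCo} = 118/3 + (1/3)·51.6875 = 56.5625.
q_{RxPlus} = 134 − 3·51.6875 + 2·56.5625 = 92.0625.

92.0625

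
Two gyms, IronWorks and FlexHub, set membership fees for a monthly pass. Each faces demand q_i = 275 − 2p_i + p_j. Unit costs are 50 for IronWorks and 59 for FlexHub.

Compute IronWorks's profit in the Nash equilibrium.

11612.88

IronWorks's profit: π = (p_{IronWorks} − 50)(275 − 2p_{IronWorks} + p_{FlexHub}).
∂π/∂p_{IronWorks} = 375 − 4p_{IronWorks} + p_{FlexHub} = 0 ⇒ p_{IronWorks} = 93.75 + 0.25p_{FlexHub}.
Similarly p_{FlexHub} = 98.25 + 0.25p_{IronWorks}.
Substituting the second reaction function into the first: p_{IronWorks} = 93.75 + 0.25(98.25 + 0.25p_{IronWorks}), which gives 0.9375p_{IronWorks} = 118.3125 ⇒ p_{IronWorks} = 126.2.
Then p_{FlexHub} = 98.25 + 0.25·126.2 = 129.8.
q_{IronWorks} = 275 − 2·126.2 + 129.8 = 152.4.
Profit = (126.2 − 50)·152.4 = 11612.88.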